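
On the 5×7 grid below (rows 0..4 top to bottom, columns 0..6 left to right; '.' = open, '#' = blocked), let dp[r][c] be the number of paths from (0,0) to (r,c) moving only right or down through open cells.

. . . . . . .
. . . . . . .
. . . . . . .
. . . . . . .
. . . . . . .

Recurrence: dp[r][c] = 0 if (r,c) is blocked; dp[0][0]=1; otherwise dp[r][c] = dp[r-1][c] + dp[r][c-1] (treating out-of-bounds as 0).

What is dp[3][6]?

r\c   0   1   2   3   4   5   6
  0   1   1   1   1   1   1   1
  1   1   2   3   4   5   6   7
  2   1   3   6  10  15  21  28
  3   1   4  10  20  35  56  84
  4   1   5  15  35  70 126 210

84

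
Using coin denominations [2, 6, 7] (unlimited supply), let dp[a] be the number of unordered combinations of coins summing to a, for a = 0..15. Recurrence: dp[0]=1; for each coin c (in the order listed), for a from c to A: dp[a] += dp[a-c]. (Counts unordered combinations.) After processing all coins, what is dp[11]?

after  coin     0     1     2     3     4     5     6     7     8     9    10    11    12    13    14    15
          2     1     0     1     0     1     0     1     0     1     0     1     0     1     0     1     0
          6     1     0     1     0     1     0     2     0     2     0     2     0     3     0     3     0
          7     1     0     1     0     1     0     2     1     2     1     2     1     3     2     4     2

1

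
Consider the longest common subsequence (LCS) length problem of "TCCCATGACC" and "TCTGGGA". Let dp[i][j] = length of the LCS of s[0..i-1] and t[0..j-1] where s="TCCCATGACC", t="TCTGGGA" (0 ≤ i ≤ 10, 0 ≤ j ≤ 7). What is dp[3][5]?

   ''  T  C  T  G  G  G  A
''  0  0  0  0  0  0  0  0
 T  0  1  1  1  1  1  1  1
 C  0  1  2  2  2  2  2  2
 C  0  1  2  2  2  2  2  2
 C  0  1  2  2  2  2  2  2
 A  0  1  2  2  2  2  2  3
 T  0  1  2  3  3  3  3  3
 G  0  1  2  3  4  4  4  4
 A  0  1  2  3  4  4  4  5
 C  0  1  2  3  4  4  4  5
 C  0  1  2  3  4  4  4  5

2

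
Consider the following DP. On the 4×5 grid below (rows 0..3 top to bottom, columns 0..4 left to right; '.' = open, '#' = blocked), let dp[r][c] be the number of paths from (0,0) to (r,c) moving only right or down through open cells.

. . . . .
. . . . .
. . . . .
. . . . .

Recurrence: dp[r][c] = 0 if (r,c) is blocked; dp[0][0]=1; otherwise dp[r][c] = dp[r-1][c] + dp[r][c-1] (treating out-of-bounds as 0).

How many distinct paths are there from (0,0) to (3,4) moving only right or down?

35

r\c   0   1   2   3   4
  0   1   1   1   1   1
  1   1   2   3   4   5
  2   1   3   6  10  15
  3   1   4  10  20  35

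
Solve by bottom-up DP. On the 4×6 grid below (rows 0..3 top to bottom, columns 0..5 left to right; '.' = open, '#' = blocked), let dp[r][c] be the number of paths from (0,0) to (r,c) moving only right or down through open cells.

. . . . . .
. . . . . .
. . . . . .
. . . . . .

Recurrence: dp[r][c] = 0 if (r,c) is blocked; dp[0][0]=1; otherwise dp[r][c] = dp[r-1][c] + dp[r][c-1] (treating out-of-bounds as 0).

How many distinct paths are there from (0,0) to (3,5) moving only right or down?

r\c   0   1   2   3   4   5
  0   1   1   1   1   1   1
  1   1   2   3   4   5   6
  2   1   3   6  10  15  21
  3   1   4  10  20  35  56

56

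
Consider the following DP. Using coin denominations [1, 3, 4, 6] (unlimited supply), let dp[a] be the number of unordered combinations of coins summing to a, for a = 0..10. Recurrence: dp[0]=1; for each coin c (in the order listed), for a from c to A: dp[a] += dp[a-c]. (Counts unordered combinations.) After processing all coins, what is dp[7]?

6

after  coin     0     1     2     3     4     5     6     7     8     9    10
          1     1     1     1     1     1     1     1     1     1     1     1
          3     1     1     1     2     2     2     3     3     3     4     4
          4     1     1     1     2     3     3     4     5     6     7     8
          6     1     1     1     2     3     3     5     6     7     9    11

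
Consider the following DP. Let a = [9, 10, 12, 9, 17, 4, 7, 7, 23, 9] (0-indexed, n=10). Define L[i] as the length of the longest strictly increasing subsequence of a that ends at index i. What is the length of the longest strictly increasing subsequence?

5

   i    0    1    2    3    4    5    6    7    8    9
a[i]    9   10   12    9   17    4    7    7   23    9
L[i]    1    2    3    1    4    1    2    2    5    3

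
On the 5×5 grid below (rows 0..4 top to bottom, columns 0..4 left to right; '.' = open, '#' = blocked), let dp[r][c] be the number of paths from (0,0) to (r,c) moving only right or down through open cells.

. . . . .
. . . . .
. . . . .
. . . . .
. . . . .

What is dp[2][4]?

15

r\c   0   1   2   3   4
  0   1   1   1   1   1
  1   1   2   3   4   5
  2   1   3   6  10  15
  3   1   4  10  20  35
  4   1   5  15  35  70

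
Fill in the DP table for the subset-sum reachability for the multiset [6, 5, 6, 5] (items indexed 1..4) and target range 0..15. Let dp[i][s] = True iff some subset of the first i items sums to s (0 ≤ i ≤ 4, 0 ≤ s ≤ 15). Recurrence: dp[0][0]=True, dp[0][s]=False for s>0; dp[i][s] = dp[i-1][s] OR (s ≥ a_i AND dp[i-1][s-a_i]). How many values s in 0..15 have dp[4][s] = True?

i\s   0   1   2   3   4   5   6   7   8   9  10  11  12  13  14  15
  0   T   F   F   F   F   F   F   F   F   F   F   F   F   F   F   F
  1   T   F   F   F   F   F   T   F   F   F   F   F   F   F   F   F
  2   T   F   F   F   F   T   T   F   F   F   F   T   F   F   F   F
  3   T   F   F   F   F   T   T   F   F   F   F   T   T   F   F   F
  4   T   F   F   F   F   T   T   F   F   F   T   T   T   F   F   F

6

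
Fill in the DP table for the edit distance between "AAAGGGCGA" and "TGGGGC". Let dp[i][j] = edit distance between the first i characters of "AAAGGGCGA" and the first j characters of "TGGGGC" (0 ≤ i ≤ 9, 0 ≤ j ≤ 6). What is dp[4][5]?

4

   ''  T  G  G  G  G  C
''  0  1  2  3  4  5  6
 A  1  1  2  3  4  5  6
 A  2  2  2  3  4  5  6
 A  3  3  3  3  4  5  6
 G  4  4  3  3  3  4  5
 G  5  5  4  3  3  3  4
 G  6  6  5  4  3  3  4
 C  7  7  6  5  4  4  3
 G  8  8  7  6  5  4  4
 A  9  9  8  7  6  5  5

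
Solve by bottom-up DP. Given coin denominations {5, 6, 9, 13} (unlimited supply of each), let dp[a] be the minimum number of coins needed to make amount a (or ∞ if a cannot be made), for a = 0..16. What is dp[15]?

 a  0  1  2  3  4  5  6  7  8  9 10 11 12 13 14 15 16
dp  0  -  -  -  -  1  1  -  -  1  2  2  2  1  2  2  3
(- denotes ∞ / unreachable)

2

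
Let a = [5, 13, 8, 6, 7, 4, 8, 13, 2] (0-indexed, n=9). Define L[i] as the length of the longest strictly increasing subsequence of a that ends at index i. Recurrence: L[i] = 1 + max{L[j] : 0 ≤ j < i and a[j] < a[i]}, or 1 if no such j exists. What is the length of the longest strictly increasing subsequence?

   i    0    1    2    3    4    5    6    7    8
a[i]    5   13    8    6    7    4    8   13    2
L[i]    1    2    2    2    3    1    4    5    1

5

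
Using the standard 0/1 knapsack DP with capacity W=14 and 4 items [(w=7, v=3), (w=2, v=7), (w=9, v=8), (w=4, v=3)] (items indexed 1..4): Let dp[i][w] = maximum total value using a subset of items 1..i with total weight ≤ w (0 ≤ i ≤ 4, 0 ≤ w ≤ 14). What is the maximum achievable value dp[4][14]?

15

i\w   0   1   2   3   4   5   6   7   8   9  10  11  12  13  14
  0   0   0   0   0   0   0   0   0   0   0   0   0   0   0   0
  1   0   0   0   0   0   0   0   3   3   3   3   3   3   3   3
  2   0   0   7   7   7   7   7   7   7  10  10  10  10  10  10
  3   0   0   7   7   7   7   7   7   7  10  10  15  15  15  15
  4   0   0   7   7   7   7  10  10  10  10  10  15  15  15  15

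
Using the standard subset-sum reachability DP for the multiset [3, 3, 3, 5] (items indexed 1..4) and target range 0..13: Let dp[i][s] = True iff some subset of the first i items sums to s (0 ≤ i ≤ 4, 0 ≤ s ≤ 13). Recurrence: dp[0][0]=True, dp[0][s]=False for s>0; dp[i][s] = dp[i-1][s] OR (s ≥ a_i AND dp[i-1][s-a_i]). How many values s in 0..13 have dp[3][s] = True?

4

i\s   0   1   2   3   4   5   6   7   8   9  10  11  12  13
  0   T   F   F   F   F   F   F   F   F   F   F   F   F   F
  1   T   F   F   T   F   F   F   F   F   F   F   F   F   F
  2   T   F   F   T   F   F   T   F   F   F   F   F   F   F
  3   T   F   F   T   F   F   T   F   F   T   F   F   F   F
  4   T   F   F   T   F   T   T   F   T   T   F   T   F   F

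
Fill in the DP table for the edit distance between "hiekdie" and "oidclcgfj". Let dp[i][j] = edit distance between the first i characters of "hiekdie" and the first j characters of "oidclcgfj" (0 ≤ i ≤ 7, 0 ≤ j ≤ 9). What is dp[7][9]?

   ''  o  i  d  c  l  c  g  f  j
''  0  1  2  3  4  5  6  7  8  9
 h  1  1  2  3  4  5  6  7  8  9
 i  2  2  1  2  3  4  5  6  7  8
 e  3  3  2  2  3  4  5  6  7  8
 k  4  4  3  3  3  4  5  6  7  8
 d  5  5  4  3  4  4  5  6  7  8
 i  6  6  5  4  4  5  5  6  7  8
 e  7  7  6  5  5  5  6  6  7  8

8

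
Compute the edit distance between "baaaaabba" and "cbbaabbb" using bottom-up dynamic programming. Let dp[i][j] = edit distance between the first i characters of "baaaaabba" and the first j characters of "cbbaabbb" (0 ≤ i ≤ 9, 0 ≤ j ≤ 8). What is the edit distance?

   ''  c  b  b  a  a  b  b  b
''  0  1  2  3  4  5  6  7  8
 b  1  1  1  2  3  4  5  6  7
 a  2  2  2  2  2  3  4  5  6
 a  3  3  3  3  2  2  3  4  5
 a  4  4  4  4  3  2  3  4  5
 a  5  5  5  5  4  3  3  4  5
 a  6  6  6  6  5  4  4  4  5
 b  7  7  6  6  6  5  4  4  4
 b  8  8  7  6  7  6  5  4  4
 a  9  9  8  7  6  7  6  5  5

5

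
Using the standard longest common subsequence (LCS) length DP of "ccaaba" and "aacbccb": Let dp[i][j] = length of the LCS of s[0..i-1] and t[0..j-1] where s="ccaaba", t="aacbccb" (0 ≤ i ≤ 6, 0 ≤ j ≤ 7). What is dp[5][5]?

   ''  a  a  c  b  c  c  b
''  0  0  0  0  0  0  0  0
 c  0  0  0  1  1  1  1  1
 c  0  0  0  1  1  2  2  2
 a  0  1  1  1  1  2  2  2
 a  0  1  2  2  2  2  2  2
 b  0  1  2  2  3  3  3  3
 a  0  1  2  2  3  3  3  3

3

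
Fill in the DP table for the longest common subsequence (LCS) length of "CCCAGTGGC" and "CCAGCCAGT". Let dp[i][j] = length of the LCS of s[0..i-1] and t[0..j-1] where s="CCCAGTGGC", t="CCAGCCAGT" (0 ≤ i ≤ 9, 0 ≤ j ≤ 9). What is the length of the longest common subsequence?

6

   ''  C  C  A  G  C  C  A  G  T
''  0  0  0  0  0  0  0  0  0  0
 C  0  1  1  1  1  1  1  1  1  1
 C  0  1  2  2  2  2  2  2  2  2
 C  0  1  2  2  2  3  3  3  3  3
 A  0  1  2  3  3  3  3  4  4  4
 G  0  1  2  3  4  4  4  4  5  5
 T  0  1  2  3  4  4  4  4  5  6
 G  0  1  2  3  4  4  4  4  5  6
 G  0  1  2  3  4  4  4  4  5  6
 C  0  1  2  3  4  5  5  5  5  6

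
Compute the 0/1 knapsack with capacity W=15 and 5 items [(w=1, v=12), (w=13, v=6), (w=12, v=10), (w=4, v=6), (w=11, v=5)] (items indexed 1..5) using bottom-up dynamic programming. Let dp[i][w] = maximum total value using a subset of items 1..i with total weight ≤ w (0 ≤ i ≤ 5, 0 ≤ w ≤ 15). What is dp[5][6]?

i\w   0   1   2   3   4   5   6   7   8   9  10  11  12  13  14  15
  0   0   0   0   0   0   0   0   0   0   0   0   0   0   0   0   0
  1   0  12  12  12  12  12  12  12  12  12  12  12  12  12  12  12
  2   0  12  12  12  12  12  12  12  12  12  12  12  12  12  18  18
  3   0  12  12  12  12  12  12  12  12  12  12  12  12  22  22  22
  4   0  12  12  12  12  18  18  18  18  18  18  18  18  22  22  22
  5   0  12  12  12  12  18  18  18  18  18  18  18  18  22  22  22

18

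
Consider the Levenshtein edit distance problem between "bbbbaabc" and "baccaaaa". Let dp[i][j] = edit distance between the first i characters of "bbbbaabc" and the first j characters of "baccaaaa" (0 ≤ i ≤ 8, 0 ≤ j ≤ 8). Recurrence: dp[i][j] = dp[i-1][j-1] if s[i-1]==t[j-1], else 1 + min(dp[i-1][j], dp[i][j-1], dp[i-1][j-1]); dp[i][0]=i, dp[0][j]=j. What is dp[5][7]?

   ''  b  a  c  c  a  a  a  a
''  0  1  2  3  4  5  6  7  8
 b  1  0  1  2  3  4  5  6  7
 b  2  1  1  2  3  4  5  6  7
 b  3  2  2  2  3  4  5  6  7
 b  4  3  3  3  3  4  5  6  7
 a  5  4  3  4  4  3  4  5  6
 a  6  5  4  4  5  4  3  4  5
 b  7  6  5  5  5  5  4  4  5
 c  8  7  6  5  5  6  5  5  5

5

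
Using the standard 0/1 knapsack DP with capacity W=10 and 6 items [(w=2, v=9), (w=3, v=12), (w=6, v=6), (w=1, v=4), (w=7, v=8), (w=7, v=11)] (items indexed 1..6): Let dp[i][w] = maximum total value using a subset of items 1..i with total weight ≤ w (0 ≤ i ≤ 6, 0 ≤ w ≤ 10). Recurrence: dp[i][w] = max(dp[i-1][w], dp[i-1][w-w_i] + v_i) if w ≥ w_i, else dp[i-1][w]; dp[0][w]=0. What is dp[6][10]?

25

i\w   0   1   2   3   4   5   6   7   8   9  10
  0   0   0   0   0   0   0   0   0   0   0   0
  1   0   0   9   9   9   9   9   9   9   9   9
  2   0   0   9  12  12  21  21  21  21  21  21
  3   0   0   9  12  12  21  21  21  21  21  21
  4   0   4   9  13  16  21  25  25  25  25  25
  5   0   4   9  13  16  21  25  25  25  25  25
  6   0   4   9  13  16  21  25  25  25  25  25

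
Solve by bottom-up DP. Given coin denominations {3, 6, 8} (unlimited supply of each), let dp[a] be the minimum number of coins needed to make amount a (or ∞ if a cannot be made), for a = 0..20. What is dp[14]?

2

 a  0  1  2  3  4  5  6  7  8  9 10 11 12 13 14 15 16 17 18 19 20
dp  0  -  -  1  -  -  1  -  1  2  -  2  2  -  2  3  2  3  3  3  3
(- denotes ∞ / unreachable)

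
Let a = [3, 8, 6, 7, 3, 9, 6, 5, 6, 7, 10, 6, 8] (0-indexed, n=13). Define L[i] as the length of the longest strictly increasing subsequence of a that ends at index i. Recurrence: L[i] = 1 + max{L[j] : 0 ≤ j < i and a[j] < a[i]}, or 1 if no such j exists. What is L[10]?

5

   i    0    1    2    3    4    5    6    7    8    9   10   11   12
a[i]    3    8    6    7    3    9    6    5    6    7   10    6    8
L[i]    1    2    2    3    1    4    2    2    3    4    5    3    5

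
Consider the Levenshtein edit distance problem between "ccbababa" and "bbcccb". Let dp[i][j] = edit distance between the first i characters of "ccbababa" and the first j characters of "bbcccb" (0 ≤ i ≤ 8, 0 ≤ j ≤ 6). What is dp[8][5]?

6

   ''  b  b  c  c  c  b
''  0  1  2  3  4  5  6
 c  1  1  2  2  3  4  5
 c  2  2  2  2  2  3  4
 b  3  2  2  3  3  3  3
 a  4  3  3  3  4  4  4
 b  5  4  3  4  4  5  4
 a  6  5  4  4  5  5  5
 b  7  6  5  5  5  6  5
 a  8  7  6  6  6  6  6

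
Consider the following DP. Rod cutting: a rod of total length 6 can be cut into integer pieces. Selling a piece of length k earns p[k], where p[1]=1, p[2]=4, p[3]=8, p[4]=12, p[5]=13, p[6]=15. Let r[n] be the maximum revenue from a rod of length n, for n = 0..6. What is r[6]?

   n    0    1    2    3    4    5    6
r[n]    0    1    4    8   12   13   16

16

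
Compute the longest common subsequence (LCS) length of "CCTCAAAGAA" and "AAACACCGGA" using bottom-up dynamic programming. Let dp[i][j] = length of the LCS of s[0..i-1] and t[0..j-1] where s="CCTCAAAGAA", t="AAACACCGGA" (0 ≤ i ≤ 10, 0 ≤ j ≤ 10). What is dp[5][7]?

   ''  A  A  A  C  A  C  C  G  G  A
''  0  0  0  0  0  0  0  0  0  0  0
 C  0  0  0  0  1  1  1  1  1  1  1
 C  0  0  0  0  1  1  2  2  2  2  2
 T  0  0  0  0  1  1  2  2  2  2  2
 C  0  0  0  0  1  1  2  3  3  3  3
 A  0  1  1  1  1  2  2  3  3  3  4
 A  0  1  2  2  2  2  2  3  3  3  4
 A  0  1  2  3  3  3  3  3  3  3  4
 G  0  1  2  3  3  3  3  3  4  4  4
 A  0  1  2  3  3  4  4  4  4  4  5
 A  0  1  2  3  3  4  4  4  4  4  5

3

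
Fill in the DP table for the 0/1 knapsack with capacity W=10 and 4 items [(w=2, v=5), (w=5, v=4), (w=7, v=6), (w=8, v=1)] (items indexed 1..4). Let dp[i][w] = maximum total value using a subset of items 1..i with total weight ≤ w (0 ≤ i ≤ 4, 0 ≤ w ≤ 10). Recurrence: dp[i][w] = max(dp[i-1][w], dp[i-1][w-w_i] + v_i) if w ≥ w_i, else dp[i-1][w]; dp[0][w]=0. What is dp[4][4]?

i\w   0   1   2   3   4   5   6   7   8   9  10
  0   0   0   0   0   0   0   0   0   0   0   0
  1   0   0   5   5   5   5   5   5   5   5   5
  2   0   0   5   5   5   5   5   9   9   9   9
  3   0   0   5   5   5   5   5   9   9  11  11
  4   0   0   5   5   5   5   5   9   9  11  11

5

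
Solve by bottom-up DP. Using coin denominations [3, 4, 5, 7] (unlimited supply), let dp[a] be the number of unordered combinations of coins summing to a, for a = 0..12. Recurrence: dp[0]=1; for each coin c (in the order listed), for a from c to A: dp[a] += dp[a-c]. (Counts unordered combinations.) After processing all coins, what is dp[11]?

3

after  coin     0     1     2     3     4     5     6     7     8     9    10    11    12
          3     1     0     0     1     0     0     1     0     0     1     0     0     1
          4     1     0     0     1     1     0     1     1     1     1     1     1     2
          5     1     0     0     1     1     1     1     1     2     2     2     2     3
          7     1     0     0     1     1     1     1     2     2     2     3     3     4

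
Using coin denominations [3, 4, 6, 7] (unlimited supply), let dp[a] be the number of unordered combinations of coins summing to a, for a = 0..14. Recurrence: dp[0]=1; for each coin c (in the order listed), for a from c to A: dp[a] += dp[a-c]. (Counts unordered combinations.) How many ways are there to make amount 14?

4

after  coin     0     1     2     3     4     5     6     7     8     9    10    11    12    13    14
          3     1     0     0     1     0     0     1     0     0     1     0     0     1     0     0
          4     1     0     0     1     1     0     1     1     1     1     1     1     2     1     1
          6     1     0     0     1     1     0     2     1     1     2     2     1     4     2     2
          7     1     0     0     1     1     0     2     2     1     2     3     2     4     4     4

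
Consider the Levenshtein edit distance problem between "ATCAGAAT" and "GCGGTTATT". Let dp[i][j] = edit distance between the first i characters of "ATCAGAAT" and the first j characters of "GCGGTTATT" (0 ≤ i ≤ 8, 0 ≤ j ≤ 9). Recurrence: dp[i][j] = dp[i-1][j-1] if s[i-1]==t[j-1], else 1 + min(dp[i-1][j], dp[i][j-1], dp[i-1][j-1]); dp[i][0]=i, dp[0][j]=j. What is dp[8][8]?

5

   ''  G  C  G  G  T  T  A  T  T
''  0  1  2  3  4  5  6  7  8  9
 A  1  1  2  3  4  5  6  6  7  8
 T  2  2  2  3  4  4  5  6  6  7
 C  3  3  2  3  4  5  5  6  7  7
 A  4  4  3  3  4  5  6  5  6  7
 G  5  4  4  3  3  4  5  6  6  7
 A  6  5  5  4  4  4  5  5  6  7
 A  7  6  6  5  5  5  5  5  6  7
 T  8  7  7  6  6  5  5  6  5  6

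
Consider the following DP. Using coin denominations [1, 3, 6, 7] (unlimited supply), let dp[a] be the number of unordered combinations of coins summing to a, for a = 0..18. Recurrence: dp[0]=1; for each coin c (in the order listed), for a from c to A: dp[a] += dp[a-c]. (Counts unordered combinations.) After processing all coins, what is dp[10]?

after  coin     0     1     2     3     4     5     6     7     8     9    10    11    12    13    14    15    16    17    18
          1     1     1     1     1     1     1     1     1     1     1     1     1     1     1     1     1     1     1     1
          3     1     1     1     2     2     2     3     3     3     4     4     4     5     5     5     6     6     6     7
          6     1     1     1     2     2     2     4     4     4     6     6     6     9     9     9    12    12    12    16
          7     1     1     1     2     2     2     4     5     5     7     8     8    11    13    14    17    19    20    24

8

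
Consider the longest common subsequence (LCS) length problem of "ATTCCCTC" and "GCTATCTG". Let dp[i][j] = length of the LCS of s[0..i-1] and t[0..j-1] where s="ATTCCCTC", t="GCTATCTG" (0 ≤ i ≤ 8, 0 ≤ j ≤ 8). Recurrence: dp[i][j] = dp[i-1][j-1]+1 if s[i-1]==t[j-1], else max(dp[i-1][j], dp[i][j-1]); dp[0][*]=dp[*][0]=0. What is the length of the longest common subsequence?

   ''  G  C  T  A  T  C  T  G
''  0  0  0  0  0  0  0  0  0
 A  0  0  0  0  1  1  1  1  1
 T  0  0  0  1  1  2  2  2  2
 T  0  0  0  1  1  2  2  3  3
 C  0  0  1  1  1  2  3  3  3
 C  0  0  1  1  1  2  3  3  3
 C  0  0  1  1  1  2  3  3  3
 T  0  0  1  2  2  2  3  4  4
 C  0  0  1  2  2  2  3  4  4

4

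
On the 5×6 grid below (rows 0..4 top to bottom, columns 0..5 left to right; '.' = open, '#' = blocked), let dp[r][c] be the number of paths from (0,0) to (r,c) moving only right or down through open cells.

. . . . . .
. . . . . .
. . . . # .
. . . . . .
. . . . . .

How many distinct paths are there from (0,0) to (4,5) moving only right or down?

81

r\c   0   1   2   3   4   5
  0   1   1   1   1   1   1
  1   1   2   3   4   5   6
  2   1   3   6  10   0   6
  3   1   4  10  20  20  26
  4   1   5  15  35  55  81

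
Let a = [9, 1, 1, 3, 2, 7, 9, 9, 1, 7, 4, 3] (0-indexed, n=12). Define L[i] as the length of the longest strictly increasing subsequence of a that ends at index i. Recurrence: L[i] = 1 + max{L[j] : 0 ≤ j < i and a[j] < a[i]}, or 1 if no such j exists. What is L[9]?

3

   i    0    1    2    3    4    5    6    7    8    9   10   11
a[i]    9    1    1    3    2    7    9    9    1    7    4    3
L[i]    1    1    1    2    2    3    4    4    1    3    3    3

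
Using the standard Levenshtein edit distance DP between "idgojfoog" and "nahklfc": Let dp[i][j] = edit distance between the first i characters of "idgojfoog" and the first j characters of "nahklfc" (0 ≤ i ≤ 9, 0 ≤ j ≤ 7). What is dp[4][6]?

6

   ''  n  a  h  k  l  f  c
''  0  1  2  3  4  5  6  7
 i  1  1  2  3  4  5  6  7
 d  2  2  2  3  4  5  6  7
 g  3  3  3  3  4  5  6  7
 o  4  4  4  4  4  5  6  7
 j  5  5  5  5  5  5  6  7
 f  6  6  6  6  6  6  5  6
 o  7  7  7  7  7  7  6  6
 o  8  8  8  8  8  8  7  7
 g  9  9  9  9  9  9  8  8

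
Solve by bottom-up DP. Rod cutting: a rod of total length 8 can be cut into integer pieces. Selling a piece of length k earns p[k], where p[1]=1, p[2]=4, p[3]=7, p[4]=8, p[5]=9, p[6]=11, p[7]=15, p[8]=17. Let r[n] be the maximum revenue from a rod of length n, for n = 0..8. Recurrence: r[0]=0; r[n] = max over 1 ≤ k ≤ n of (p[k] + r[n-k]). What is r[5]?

11

   n    0    1    2    3    4    5    6    7    8
r[n]    0    1    4    7    8   11   14   15   18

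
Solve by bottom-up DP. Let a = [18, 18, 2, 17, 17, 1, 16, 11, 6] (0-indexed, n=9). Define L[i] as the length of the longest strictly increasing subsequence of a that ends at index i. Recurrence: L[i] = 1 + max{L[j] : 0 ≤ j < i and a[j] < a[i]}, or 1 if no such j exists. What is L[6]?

   i    0    1    2    3    4    5    6    7    8
a[i]   18   18    2   17   17    1   16   11    6
L[i]    1    1    1    2    2    1    2    2    2

2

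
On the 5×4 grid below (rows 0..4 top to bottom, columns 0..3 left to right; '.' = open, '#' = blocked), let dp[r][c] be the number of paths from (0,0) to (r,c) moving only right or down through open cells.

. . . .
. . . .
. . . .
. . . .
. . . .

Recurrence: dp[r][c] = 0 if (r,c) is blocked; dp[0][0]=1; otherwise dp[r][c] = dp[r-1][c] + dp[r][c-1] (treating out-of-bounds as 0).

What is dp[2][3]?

r\c   0   1   2   3
  0   1   1   1   1
  1   1   2   3   4
  2   1   3   6  10
  3   1   4  10  20
  4   1   5  15  35

10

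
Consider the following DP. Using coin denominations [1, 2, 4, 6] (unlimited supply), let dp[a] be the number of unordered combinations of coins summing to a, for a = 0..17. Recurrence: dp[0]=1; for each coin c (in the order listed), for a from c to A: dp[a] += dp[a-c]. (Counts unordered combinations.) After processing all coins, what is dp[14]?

31

after  coin     0     1     2     3     4     5     6     7     8     9    10    11    12    13    14    15    16    17
          1     1     1     1     1     1     1     1     1     1     1     1     1     1     1     1     1     1     1
          2     1     1     2     2     3     3     4     4     5     5     6     6     7     7     8     8     9     9
          4     1     1     2     2     4     4     6     6     9     9    12    12    16    16    20    20    25    25
          6     1     1     2     2     4     4     7     7    11    11    16    16    23    23    31    31    41    41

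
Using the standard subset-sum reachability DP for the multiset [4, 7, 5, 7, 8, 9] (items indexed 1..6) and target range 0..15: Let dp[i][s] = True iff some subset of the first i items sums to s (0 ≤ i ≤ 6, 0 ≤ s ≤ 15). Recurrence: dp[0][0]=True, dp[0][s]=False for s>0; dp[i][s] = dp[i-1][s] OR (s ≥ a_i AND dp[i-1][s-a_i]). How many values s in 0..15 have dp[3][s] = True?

7

i\s   0   1   2   3   4   5   6   7   8   9  10  11  12  13  14  15
  0   T   F   F   F   F   F   F   F   F   F   F   F   F   F   F   F
  1   T   F   F   F   T   F   F   F   F   F   F   F   F   F   F   F
  2   T   F   F   F   T   F   F   T   F   F   F   T   F   F   F   F
  3   T   F   F   F   T   T   F   T   F   T   F   T   T   F   F   F
  4   T   F   F   F   T   T   F   T   F   T   F   T   T   F   T   F
  5   T   F   F   F   T   T   F   T   T   T   F   T   T   T   T   T
  6   T   F   F   F   T   T   F   T   T   T   F   T   T   T   T   T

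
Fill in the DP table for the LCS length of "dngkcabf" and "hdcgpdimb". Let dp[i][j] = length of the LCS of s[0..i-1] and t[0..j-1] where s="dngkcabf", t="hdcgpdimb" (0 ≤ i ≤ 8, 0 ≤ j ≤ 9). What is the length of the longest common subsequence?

3

   ''  h  d  c  g  p  d  i  m  b
''  0  0  0  0  0  0  0  0  0  0
 d  0  0  1  1  1  1  1  1  1  1
 n  0  0  1  1  1  1  1  1  1  1
 g  0  0  1  1  2  2  2  2  2  2
 k  0  0  1  1  2  2  2  2  2  2
 c  0  0  1  2  2  2  2  2  2  2
 a  0  0  1  2  2  2  2  2  2  2
 b  0  0  1  2  2  2  2  2  2  3
 f  0  0  1  2  2  2  2  2  2  3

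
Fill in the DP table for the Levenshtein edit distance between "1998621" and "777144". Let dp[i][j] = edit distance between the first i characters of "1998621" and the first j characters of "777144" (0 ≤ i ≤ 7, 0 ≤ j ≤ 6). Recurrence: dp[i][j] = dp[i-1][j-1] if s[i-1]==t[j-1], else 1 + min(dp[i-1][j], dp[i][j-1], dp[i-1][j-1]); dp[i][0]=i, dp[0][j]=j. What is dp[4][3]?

   ''  7  7  7  1  4  4
''  0  1  2  3  4  5  6
 1  1  1  2  3  3  4  5
 9  2  2  2  3  4  4  5
 9  3  3  3  3  4  5  5
 8  4  4  4  4  4  5  6
 6  5  5  5  5  5  5  6
 2  6  6  6  6  6  6  6
 1  7  7  7  7  6  7  7

4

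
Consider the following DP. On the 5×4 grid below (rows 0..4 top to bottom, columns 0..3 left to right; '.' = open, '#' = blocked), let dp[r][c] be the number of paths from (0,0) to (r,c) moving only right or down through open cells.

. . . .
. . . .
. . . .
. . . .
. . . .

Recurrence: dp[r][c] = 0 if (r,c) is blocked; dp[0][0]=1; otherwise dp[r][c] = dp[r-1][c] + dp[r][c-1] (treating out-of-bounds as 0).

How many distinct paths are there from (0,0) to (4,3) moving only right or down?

r\c   0   1   2   3
  0   1   1   1   1
  1   1   2   3   4
  2   1   3   6  10
  3   1   4  10  20
  4   1   5  15  35

35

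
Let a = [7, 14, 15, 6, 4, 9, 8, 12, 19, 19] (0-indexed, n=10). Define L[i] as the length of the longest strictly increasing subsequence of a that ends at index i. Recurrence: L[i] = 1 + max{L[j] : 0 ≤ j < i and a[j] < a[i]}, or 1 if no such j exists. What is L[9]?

4

   i    0    1    2    3    4    5    6    7    8    9
a[i]    7   14   15    6    4    9    8   12   19   19
L[i]    1    2    3    1    1    2    2    3    4    4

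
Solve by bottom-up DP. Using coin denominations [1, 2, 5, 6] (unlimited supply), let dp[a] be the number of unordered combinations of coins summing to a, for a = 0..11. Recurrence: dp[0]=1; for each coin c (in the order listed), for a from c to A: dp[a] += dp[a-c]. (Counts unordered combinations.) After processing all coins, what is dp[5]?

after  coin     0     1     2     3     4     5     6     7     8     9    10    11
          1     1     1     1     1     1     1     1     1     1     1     1     1
          2     1     1     2     2     3     3     4     4     5     5     6     6
          5     1     1     2     2     3     4     5     6     7     8    10    11
          6     1     1     2     2     3     4     6     7     9    10    13    15

4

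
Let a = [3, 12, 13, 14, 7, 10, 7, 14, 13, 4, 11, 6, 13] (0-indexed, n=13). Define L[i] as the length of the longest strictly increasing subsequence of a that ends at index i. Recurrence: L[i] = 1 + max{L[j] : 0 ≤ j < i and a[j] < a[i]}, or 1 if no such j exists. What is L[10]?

   i    0    1    2    3    4    5    6    7    8    9   10   11   12
a[i]    3   12   13   14    7   10    7   14   13    4   11    6   13
L[i]    1    2    3    4    2    3    2    4    4    2    4    3    5

4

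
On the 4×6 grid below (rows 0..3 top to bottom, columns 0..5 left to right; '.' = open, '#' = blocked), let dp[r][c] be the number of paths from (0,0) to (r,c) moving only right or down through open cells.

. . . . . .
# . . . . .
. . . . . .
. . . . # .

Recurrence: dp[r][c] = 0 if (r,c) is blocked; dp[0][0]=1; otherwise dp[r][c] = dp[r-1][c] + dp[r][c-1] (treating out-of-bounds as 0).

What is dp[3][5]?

r\c   0   1   2   3   4   5
  0   1   1   1   1   1   1
  1   0   1   2   3   4   5
  2   0   1   3   6  10  15
  3   0   1   4  10   0  15

15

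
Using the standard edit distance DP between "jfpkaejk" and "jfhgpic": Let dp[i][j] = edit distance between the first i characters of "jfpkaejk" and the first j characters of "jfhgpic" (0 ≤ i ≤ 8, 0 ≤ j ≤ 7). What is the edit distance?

   ''  j  f  h  g  p  i  c
''  0  1  2  3  4  5  6  7
 j  1  0  1  2  3  4  5  6
 f  2  1  0  1  2  3  4  5
 p  3  2  1  1  2  2  3  4
 k  4  3  2  2  2  3  3  4
 a  5  4  3  3  3  3  4  4
 e  6  5  4  4  4  4  4  5
 j  7  6  5  5  5  5  5  5
 k  8  7  6  6  6  6  6  6

6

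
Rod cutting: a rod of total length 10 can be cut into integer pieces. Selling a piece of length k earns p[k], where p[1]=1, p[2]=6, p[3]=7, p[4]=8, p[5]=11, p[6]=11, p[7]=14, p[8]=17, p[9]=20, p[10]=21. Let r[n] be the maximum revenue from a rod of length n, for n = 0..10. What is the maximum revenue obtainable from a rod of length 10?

30

   n    0    1    2    3    4    5    6    7    8    9   10
r[n]    0    1    6    7   12   13   18   19   24   25   30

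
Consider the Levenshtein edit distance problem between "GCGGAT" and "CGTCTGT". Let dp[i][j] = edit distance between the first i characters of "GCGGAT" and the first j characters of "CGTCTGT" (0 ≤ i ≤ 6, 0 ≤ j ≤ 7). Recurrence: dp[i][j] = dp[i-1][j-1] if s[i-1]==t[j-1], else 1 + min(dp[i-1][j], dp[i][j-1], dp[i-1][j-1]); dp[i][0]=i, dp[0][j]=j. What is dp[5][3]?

   ''  C  G  T  C  T  G  T
''  0  1  2  3  4  5  6  7
 G  1  1  1  2  3  4  5  6
 C  2  1  2  2  2  3  4  5
 G  3  2  1  2  3  3  3  4
 G  4  3  2  2  3  4  3  4
 A  5  4  3  3  3  4  4  4
 T  6  5  4  3  4  3  4  4

3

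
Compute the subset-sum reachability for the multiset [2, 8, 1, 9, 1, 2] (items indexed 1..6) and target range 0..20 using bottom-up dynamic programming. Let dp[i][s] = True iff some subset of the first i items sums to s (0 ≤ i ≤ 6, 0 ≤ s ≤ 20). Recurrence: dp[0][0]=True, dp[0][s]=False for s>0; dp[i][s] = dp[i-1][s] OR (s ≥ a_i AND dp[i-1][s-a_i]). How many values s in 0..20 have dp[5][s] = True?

i\s   0   1   2   3   4   5   6   7   8   9  10  11  12  13  14  15  16  17  18  19  20
  0   T   F   F   F   F   F   F   F   F   F   F   F   F   F   F   F   F   F   F   F   F
  1   T   F   T   F   F   F   F   F   F   F   F   F   F   F   F   F   F   F   F   F   F
  2   T   F   T   F   F   F   F   F   T   F   T   F   F   F   F   F   F   F   F   F   F
  3   T   T   T   T   F   F   F   F   T   T   T   T   F   F   F   F   F   F   F   F   F
  4   T   T   T   T   F   F   F   F   T   T   T   T   T   F   F   F   F   T   T   T   T
  5   T   T   T   T   T   F   F   F   T   T   T   T   T   T   F   F   F   T   T   T   T
  6   T   T   T   T   T   T   T   F   T   T   T   T   T   T   T   T   F   T   T   T   T

15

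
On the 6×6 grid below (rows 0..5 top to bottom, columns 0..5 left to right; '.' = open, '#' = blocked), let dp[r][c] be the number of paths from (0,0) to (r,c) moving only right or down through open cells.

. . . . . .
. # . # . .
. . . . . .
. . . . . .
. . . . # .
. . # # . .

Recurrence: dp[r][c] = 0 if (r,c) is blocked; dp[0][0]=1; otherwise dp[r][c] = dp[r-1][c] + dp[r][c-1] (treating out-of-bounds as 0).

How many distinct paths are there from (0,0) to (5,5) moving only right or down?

r\c   0   1   2   3   4   5
  0   1   1   1   1   1   1
  1   1   0   1   0   1   2
  2   1   1   2   2   3   5
  3   1   2   4   6   9  14
  4   1   3   7  13   0  14
  5   1   4   0   0   0  14

14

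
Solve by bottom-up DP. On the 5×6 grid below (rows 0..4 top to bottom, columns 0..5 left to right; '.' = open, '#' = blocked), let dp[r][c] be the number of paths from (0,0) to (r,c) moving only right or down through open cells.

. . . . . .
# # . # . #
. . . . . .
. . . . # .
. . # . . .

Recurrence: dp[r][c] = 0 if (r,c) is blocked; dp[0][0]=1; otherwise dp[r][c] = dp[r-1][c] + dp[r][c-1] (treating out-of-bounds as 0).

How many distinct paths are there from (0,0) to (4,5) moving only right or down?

r\c   0   1   2   3   4   5
  0   1   1   1   1   1   1
  1   0   0   1   0   1   0
  2   0   0   1   1   2   2
  3   0   0   1   2   0   2
  4   0   0   0   2   2   4

4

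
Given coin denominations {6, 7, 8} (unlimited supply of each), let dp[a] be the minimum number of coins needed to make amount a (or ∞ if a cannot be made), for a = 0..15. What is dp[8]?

 a  0  1  2  3  4  5  6  7  8  9 10 11 12 13 14 15
dp  0  -  -  -  -  -  1  1  1  -  -  -  2  2  2  2
(- denotes ∞ / unreachable)

1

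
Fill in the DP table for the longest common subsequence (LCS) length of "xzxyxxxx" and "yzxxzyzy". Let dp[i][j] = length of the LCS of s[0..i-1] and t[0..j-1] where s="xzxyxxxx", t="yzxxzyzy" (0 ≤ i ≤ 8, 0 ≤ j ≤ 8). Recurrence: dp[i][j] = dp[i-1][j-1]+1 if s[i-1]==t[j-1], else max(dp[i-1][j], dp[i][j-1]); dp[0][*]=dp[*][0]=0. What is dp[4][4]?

   ''  y  z  x  x  z  y  z  y
''  0  0  0  0  0  0  0  0  0
 x  0  0  0  1  1  1  1  1  1
 z  0  0  1  1  1  2  2  2  2
 x  0  0  1  2  2  2  2  2  2
 y  0  1  1  2  2  2  3  3  3
 x  0  1  1  2  3  3  3  3  3
 x  0  1  1  2  3  3  3  3  3
 x  0  1  1  2  3  3  3  3  3
 x  0  1  1  2  3  3  3  3  3

2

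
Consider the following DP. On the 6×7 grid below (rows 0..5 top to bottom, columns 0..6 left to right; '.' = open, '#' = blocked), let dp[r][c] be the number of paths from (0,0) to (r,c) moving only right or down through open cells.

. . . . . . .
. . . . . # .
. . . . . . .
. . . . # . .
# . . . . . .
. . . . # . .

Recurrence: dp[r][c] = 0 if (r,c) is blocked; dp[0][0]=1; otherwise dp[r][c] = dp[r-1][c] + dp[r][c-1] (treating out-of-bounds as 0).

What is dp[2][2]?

r\c   0   1   2   3   4   5   6
  0   1   1   1   1   1   1   1
  1   1   2   3   4   5   0   1
  2   1   3   6  10  15  15  16
  3   1   4  10  20   0  15  31
  4   0   4  14  34  34  49  80
  5   0   4  18  52   0  49 129

6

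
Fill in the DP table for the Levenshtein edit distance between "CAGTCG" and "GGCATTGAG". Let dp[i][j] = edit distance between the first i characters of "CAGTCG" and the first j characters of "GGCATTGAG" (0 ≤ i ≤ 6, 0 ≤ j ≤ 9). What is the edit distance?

   ''  G  G  C  A  T  T  G  A  G
''  0  1  2  3  4  5  6  7  8  9
 C  1  1  2  2  3  4  5  6  7  8
 A  2  2  2  3  2  3  4  5  6  7
 G  3  2  2  3  3  3  4  4  5  6
 T  4  3  3  3  4  3  3  4  5  6
 C  5  4  4  3  4  4  4  4  5  6
 G  6  5  4  4  4  5  5  4  5  5

5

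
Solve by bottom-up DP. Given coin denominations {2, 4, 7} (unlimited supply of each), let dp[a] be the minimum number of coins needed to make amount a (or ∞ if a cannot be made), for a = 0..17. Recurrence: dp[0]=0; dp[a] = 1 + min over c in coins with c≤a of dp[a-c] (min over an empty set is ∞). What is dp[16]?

3

 a  0  1  2  3  4  5  6  7  8  9 10 11 12 13 14 15 16 17
dp  0  -  1  -  1  -  2  1  2  2  3  2  3  3  2  3  3  4
(- denotes ∞ / unreachable)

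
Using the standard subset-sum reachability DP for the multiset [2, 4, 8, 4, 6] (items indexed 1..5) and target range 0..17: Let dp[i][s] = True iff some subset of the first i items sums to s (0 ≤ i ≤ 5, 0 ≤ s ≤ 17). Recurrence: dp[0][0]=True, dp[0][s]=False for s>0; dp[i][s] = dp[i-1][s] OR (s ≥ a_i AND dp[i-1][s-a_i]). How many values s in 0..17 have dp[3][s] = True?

i\s   0   1   2   3   4   5   6   7   8   9  10  11  12  13  14  15  16  17
  0   T   F   F   F   F   F   F   F   F   F   F   F   F   F   F   F   F   F
  1   T   F   T   F   F   F   F   F   F   F   F   F   F   F   F   F   F   F
  2   T   F   T   F   T   F   T   F   F   F   F   F   F   F   F   F   F   F
  3   T   F   T   F   T   F   T   F   T   F   T   F   T   F   T   F   F   F
  4   T   F   T   F   T   F   T   F   T   F   T   F   T   F   T   F   T   F
  5   T   F   T   F   T   F   T   F   T   F   T   F   T   F   T   F   T   F

8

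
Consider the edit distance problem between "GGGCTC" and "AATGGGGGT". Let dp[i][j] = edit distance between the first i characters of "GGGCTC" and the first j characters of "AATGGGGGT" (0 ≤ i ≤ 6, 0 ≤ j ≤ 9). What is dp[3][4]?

3

   ''  A  A  T  G  G  G  G  G  T
''  0  1  2  3  4  5  6  7  8  9
 G  1  1  2  3  3  4  5  6  7  8
 G  2  2  2  3  3  3  4  5  6  7
 G  3  3  3  3  3  3  3  4  5  6
 C  4  4  4  4  4  4  4  4  5  6
 T  5  5  5  4  5  5  5  5  5  5
 C  6  6  6  5  5  6  6  6  6  6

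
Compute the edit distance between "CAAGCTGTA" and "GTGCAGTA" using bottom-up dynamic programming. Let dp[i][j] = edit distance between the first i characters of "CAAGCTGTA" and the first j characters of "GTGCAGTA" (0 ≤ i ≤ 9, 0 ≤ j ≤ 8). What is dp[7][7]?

   ''  G  T  G  C  A  G  T  A
''  0  1  2  3  4  5  6  7  8
 C  1  1  2  3  3  4  5  6  7
 A  2  2  2  3  4  3  4  5  6
 A  3  3  3  3  4  4  4  5  5
 G  4  3  4  3  4  5  4  5  6
 C  5  4  4  4  3  4  5  5  6
 T  6  5  4  5  4  4  5  5  6
 G  7  6  5  4  5  5  4  5  6
 T  8  7  6  5  5  6  5  4  5
 A  9  8  7  6  6  5  6  5  4

5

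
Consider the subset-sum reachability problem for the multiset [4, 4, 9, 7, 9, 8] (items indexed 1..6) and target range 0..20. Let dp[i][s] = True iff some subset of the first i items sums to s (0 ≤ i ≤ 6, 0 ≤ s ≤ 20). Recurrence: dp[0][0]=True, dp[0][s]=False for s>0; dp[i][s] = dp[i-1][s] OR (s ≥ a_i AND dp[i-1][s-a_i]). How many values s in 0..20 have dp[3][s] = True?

i\s   0   1   2   3   4   5   6   7   8   9  10  11  12  13  14  15  16  17  18  19  20
  0   T   F   F   F   F   F   F   F   F   F   F   F   F   F   F   F   F   F   F   F   F
  1   T   F   F   F   T   F   F   F   F   F   F   F   F   F   F   F   F   F   F   F   F
  2   T   F   F   F   T   F   F   F   T   F   F   F   F   F   F   F   F   F   F   F   F
  3   T   F   F   F   T   F   F   F   T   T   F   F   F   T   F   F   F   T   F   F   F
  4   T   F   F   F   T   F   F   T   T   T   F   T   F   T   F   T   T   T   F   F   T
  5   T   F   F   F   T   F   F   T   T   T   F   T   F   T   F   T   T   T   T   F   T
  6   T   F   F   F   T   F   F   T   T   T   F   T   T   T   F   T   T   T   T   T   T

6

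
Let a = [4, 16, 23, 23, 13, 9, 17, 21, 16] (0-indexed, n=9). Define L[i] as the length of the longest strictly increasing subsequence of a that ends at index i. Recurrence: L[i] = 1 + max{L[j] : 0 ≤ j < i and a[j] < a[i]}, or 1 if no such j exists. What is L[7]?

4

   i    0    1    2    3    4    5    6    7    8
a[i]    4   16   23   23   13    9   17   21   16
L[i]    1    2    3    3    2    2    3    4    3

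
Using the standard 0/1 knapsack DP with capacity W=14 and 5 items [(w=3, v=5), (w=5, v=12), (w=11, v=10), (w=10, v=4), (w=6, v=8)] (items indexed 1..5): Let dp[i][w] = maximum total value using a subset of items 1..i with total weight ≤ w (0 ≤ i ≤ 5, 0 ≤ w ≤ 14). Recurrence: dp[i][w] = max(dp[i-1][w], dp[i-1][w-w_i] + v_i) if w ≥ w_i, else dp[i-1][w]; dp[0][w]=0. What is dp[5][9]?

i\w   0   1   2   3   4   5   6   7   8   9  10  11  12  13  14
  0   0   0   0   0   0   0   0   0   0   0   0   0   0   0   0
  1   0   0   0   5   5   5   5   5   5   5   5   5   5   5   5
  2   0   0   0   5   5  12  12  12  17  17  17  17  17  17  17
  3   0   0   0   5   5  12  12  12  17  17  17  17  17  17  17
  4   0   0   0   5   5  12  12  12  17  17  17  17  17  17  17
  5   0   0   0   5   5  12  12  12  17  17  17  20  20  20  25

17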